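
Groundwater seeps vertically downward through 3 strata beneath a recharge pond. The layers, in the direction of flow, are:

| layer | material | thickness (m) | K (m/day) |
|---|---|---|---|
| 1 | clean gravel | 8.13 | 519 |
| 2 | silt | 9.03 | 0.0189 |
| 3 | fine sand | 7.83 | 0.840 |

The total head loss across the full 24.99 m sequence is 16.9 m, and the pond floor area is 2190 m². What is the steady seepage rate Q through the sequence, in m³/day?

Flow is perpendicular to layering, so the layers act in series and the equivalent K is the thickness-weighted harmonic mean.
Total thickness L = 8.13 + 9.03 + 7.83 = 24.99 m.
Σ(b_i/K_i) = 8.13/519 + 9.03/0.0189 + 7.83/0.840 = 487.1 d.
K_eq = L / Σ(b_i/K_i) = 24.99 / 487.1 = 0.05130 m/day.
Q = K_eq · A · (Δh/L) = 0.05130 × 2190 × (16.9/24.99) = 75.98 m³/day.

76.0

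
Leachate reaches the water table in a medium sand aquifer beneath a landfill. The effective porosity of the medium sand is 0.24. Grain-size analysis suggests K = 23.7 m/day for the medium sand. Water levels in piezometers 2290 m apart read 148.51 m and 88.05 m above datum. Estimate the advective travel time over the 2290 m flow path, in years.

Hydraulic gradient i = (148.51 − 88.05) / 2290 = 60.46 / 2290 = 0.02640.
Darcy flux q = K · i = 23.70 × 0.02640 = 0.6257 m/day.
Seepage velocity v = q / n_e = 0.6257 / 0.24 = 2.607 m/day.
Travel time t = L / v = 2290 / 2.607 = 878.3 days = 2.405 years.

2.40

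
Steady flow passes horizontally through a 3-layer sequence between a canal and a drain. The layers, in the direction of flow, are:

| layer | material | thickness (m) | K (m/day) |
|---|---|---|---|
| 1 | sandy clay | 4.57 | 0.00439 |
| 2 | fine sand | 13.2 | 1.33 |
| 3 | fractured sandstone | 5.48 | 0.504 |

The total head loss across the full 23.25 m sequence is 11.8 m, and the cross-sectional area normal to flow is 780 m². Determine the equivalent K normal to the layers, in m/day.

0.0219

Flow is perpendicular to layering, so the layers act in series and the equivalent K is the thickness-weighted harmonic mean.
Total thickness L = 4.57 + 13.2 + 5.48 = 23.25 m.
Σ(b_i/K_i) = 4.57/0.00439 + 13.2/1.33 + 5.48/0.504 = 1062 d.
K_eq = L / Σ(b_i/K_i) = 23.25 / 1062 = 0.02190 m/day.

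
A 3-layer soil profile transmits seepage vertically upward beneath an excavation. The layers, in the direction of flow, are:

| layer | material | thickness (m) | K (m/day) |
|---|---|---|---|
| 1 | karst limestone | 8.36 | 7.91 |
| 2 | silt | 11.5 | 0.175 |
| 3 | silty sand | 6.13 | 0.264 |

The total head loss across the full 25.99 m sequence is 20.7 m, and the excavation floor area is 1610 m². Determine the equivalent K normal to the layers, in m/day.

Flow is perpendicular to layering, so the layers act in series and the equivalent K is the thickness-weighted harmonic mean.
Total thickness L = 8.36 + 11.5 + 6.13 = 25.99 m.
Σ(b_i/K_i) = 8.36/7.91 + 11.5/0.175 + 6.13/0.264 = 89.99 d.
K_eq = L / Σ(b_i/K_i) = 25.99 / 89.99 = 0.2888 m/day.

0.289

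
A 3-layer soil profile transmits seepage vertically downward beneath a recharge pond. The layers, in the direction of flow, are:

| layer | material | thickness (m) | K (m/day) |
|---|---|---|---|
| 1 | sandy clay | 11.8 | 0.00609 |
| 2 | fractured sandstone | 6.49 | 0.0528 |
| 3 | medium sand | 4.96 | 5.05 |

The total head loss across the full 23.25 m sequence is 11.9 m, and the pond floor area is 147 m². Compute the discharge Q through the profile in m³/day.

0.849

Flow is perpendicular to layering, so the layers act in series and the equivalent K is the thickness-weighted harmonic mean.
Total thickness L = 11.8 + 6.49 + 4.96 = 23.25 m.
Σ(b_i/K_i) = 11.8/0.00609 + 6.49/0.0528 + 4.96/5.05 = 2062 d.
K_eq = L / Σ(b_i/K_i) = 23.25 / 2062 = 0.01128 m/day.
Q = K_eq · A · (Δh/L) = 0.01128 × 147 × (11.9/23.25) = 0.8486 m³/day.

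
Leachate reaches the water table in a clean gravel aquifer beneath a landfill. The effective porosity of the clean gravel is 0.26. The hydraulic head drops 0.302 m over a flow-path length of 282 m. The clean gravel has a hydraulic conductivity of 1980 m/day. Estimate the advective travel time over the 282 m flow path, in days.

Hydraulic gradient i = Δh / L = 0.302 / 282 = 0.001071.
Darcy flux q = K · i = 1980 × 0.001071 = 2.120 m/day.
Seepage velocity v = q / n_e = 2.120 / 0.26 = 8.155 m/day.
Travel time t = L / v = 282 / 8.155 = 34.58 days.

34.6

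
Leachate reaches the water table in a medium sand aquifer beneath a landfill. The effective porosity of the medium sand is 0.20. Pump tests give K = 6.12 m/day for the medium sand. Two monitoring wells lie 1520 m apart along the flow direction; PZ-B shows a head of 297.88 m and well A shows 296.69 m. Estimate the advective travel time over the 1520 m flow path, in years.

174

Hydraulic gradient i = (297.88 − 296.69) / 1520 = 1.19 / 1520 = 0.0007829.
Darcy flux q = K · i = 6.120 × 0.0007829 = 0.004791 m/day.
Seepage velocity v = q / n_e = 0.004791 / 0.20 = 0.02396 m/day.
Travel time t = L / v = 1520 / 0.02396 = 63448 days = 173.7 years.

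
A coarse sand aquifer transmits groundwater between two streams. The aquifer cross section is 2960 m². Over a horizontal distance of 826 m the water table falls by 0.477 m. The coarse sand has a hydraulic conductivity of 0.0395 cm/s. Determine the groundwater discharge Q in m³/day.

58.3

Convert K: 0.0395 cm/s × 864 = 34.13 m/day.
Hydraulic gradient i = Δh / L = 0.477 / 826 = 0.0005775.
Darcy's law: Q = K · A · i = 34.13 × 2960 × 0.0005775 = 58.34 m³/day.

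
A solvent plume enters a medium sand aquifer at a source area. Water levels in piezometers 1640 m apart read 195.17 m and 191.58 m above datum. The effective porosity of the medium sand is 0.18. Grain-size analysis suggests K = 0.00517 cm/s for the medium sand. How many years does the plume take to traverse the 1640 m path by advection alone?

Convert K: 0.00517 cm/s × 864 = 4.467 m/day.
Hydraulic gradient i = (195.17 − 191.58) / 1640 = 3.59 / 1640 = 0.002189.
Darcy flux q = K · i = 4.467 × 0.002189 = 0.009778 m/day.
Seepage velocity v = q / n_e = 0.009778 / 0.18 = 0.05432 m/day.
Travel time t = L / v = 1640 / 0.05432 = 30190 days = 82.66 years.

82.7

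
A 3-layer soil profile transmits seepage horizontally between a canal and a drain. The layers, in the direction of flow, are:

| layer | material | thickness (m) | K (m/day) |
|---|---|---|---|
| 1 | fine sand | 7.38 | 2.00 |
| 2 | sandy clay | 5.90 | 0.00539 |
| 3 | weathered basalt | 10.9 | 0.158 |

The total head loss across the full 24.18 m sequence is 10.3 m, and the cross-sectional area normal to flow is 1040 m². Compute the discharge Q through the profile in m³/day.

9.18

Flow is perpendicular to layering, so the layers act in series and the equivalent K is the thickness-weighted harmonic mean.
Total thickness L = 7.38 + 5.90 + 10.9 = 24.18 m.
Σ(b_i/K_i) = 7.38/2.00 + 5.90/0.00539 + 10.9/0.158 = 1167 d.
K_eq = L / Σ(b_i/K_i) = 24.18 / 1167 = 0.02071 m/day.
Q = K_eq · A · (Δh/L) = 0.02071 × 1040 × (10.3/24.18) = 9.177 m³/day.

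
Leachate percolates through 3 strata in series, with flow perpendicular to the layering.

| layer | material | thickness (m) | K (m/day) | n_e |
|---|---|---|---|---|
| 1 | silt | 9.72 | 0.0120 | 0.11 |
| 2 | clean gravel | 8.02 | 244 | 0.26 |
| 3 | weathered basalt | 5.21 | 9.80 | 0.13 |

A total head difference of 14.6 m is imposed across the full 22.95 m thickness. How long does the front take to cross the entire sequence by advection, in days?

213

With flow normal to the layers, continuity requires the same specific discharge q through every layer.
Σ(b_i/K_i) = 9.72/0.0120 + 8.02/244 + 5.21/9.80 = 810.6 d.
q = Δh / Σ(b_i/K_i) = 14.6 / 810.6 = 0.01801 m/day.
In each layer the seepage velocity is v_i = q/n_i, so the layer transit time is t_i = b_i·n_i / q:
  layer 1 (silt): t_1 = 9.72 × 0.11 / 0.01801 = 59.36 d
  layer 2 (clean gravel): t_2 = 8.02 × 0.26 / 0.01801 = 115.8 d
  layer 3 (weathered basalt): t_3 = 5.21 × 0.13 / 0.01801 = 37.60 d
Total t = Σ t_i = 212.7 days.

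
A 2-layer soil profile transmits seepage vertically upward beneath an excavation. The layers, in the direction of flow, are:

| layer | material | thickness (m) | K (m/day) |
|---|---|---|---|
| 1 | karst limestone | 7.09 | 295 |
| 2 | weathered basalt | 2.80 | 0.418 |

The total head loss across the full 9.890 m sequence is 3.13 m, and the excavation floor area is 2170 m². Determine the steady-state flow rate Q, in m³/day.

Flow is perpendicular to layering, so the layers act in series and the equivalent K is the thickness-weighted harmonic mean.
Total thickness L = 7.09 + 2.80 = 9.890 m.
Σ(b_i/K_i) = 7.09/295 + 2.80/0.418 = 6.723 d.
K_eq = L / Σ(b_i/K_i) = 9.890 / 6.723 = 1.471 m/day.
Q = K_eq · A · (Δh/L) = 1.471 × 2170 × (3.13/9.890) = 1010 m³/day.

1010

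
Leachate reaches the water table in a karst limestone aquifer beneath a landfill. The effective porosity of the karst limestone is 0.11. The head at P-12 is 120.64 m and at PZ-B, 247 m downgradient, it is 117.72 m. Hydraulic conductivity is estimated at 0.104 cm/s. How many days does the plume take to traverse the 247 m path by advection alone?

Convert K: 0.104 cm/s × 864 = 89.86 m/day.
Hydraulic gradient i = (120.64 − 117.72) / 247 = 2.92 / 247 = 0.01182.
Darcy flux q = K · i = 89.86 × 0.01182 = 1.062 m/day.
Seepage velocity v = q / n_e = 1.062 / 0.11 = 9.657 m/day.
Travel time t = L / v = 247 / 9.657 = 25.58 days.

25.6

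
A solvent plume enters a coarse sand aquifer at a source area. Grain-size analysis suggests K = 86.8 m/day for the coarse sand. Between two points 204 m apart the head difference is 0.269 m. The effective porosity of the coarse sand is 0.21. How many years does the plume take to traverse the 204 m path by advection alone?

1.02

Hydraulic gradient i = Δh / L = 0.269 / 204 = 0.001319.
Darcy flux q = K · i = 86.80 × 0.001319 = 0.1145 m/day.
Seepage velocity v = q / n_e = 0.1145 / 0.21 = 0.5450 m/day.
Travel time t = L / v = 204 / 0.5450 = 374.3 days = 1.025 years.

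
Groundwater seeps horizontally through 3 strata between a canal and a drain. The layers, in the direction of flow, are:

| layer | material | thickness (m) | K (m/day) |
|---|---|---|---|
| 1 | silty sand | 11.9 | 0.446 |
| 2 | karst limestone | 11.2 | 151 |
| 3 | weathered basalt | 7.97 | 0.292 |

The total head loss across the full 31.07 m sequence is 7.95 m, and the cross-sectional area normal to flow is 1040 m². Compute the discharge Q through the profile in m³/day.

153

Flow is perpendicular to layering, so the layers act in series and the equivalent K is the thickness-weighted harmonic mean.
Total thickness L = 11.9 + 11.2 + 7.97 = 31.07 m.
Σ(b_i/K_i) = 11.9/0.446 + 11.2/151 + 7.97/0.292 = 54.05 d.
K_eq = L / Σ(b_i/K_i) = 31.07 / 54.05 = 0.5748 m/day.
Q = K_eq · A · (Δh/L) = 0.5748 × 1040 × (7.95/31.07) = 153.0 m³/day.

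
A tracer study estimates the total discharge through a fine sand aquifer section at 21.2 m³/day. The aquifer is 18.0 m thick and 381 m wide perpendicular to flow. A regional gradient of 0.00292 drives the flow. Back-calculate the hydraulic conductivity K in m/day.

1.06

Cross-sectional area A = 381 × 18.0 = 6858 m².
Hydraulic gradient i = 0.00292.
From Q = K·A·i, K = Q / (A·i) = 21.2 / (6858 × 0.002920) = 1.059 m/day.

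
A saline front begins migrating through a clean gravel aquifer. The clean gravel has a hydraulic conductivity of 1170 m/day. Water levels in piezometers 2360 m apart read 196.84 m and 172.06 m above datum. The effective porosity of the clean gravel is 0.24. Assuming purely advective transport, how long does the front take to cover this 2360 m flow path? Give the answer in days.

Hydraulic gradient i = (196.84 − 172.06) / 2360 = 24.78 / 2360 = 0.01050.
Darcy flux q = K · i = 1170 × 0.01050 = 12.29 m/day.
Seepage velocity v = q / n_e = 12.29 / 0.24 = 51.19 m/day.
Travel time t = L / v = 2360 / 51.19 = 46.11 days.

46.1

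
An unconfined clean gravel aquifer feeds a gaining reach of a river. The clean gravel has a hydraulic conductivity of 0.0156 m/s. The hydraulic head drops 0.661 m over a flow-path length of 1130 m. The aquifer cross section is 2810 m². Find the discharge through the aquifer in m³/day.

2220

Convert K: 0.0156 m/s × 86400 = 1348 m/day.
Hydraulic gradient i = Δh / L = 0.661 / 1130 = 0.0005850.
Darcy's law: Q = K · A · i = 1348 × 2810 × 0.0005850 = 2215 m³/day.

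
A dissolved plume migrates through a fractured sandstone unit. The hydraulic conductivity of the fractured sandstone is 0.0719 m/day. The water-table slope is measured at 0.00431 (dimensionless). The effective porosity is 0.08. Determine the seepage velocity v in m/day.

0.00387

Hydraulic gradient i = 0.00431.
Darcy flux q = K · i = 0.07190 × 0.004310 = 0.0003099 m/day.
Seepage velocity v = q / n_e = 0.0003099 / 0.08 = 0.003874 m/day.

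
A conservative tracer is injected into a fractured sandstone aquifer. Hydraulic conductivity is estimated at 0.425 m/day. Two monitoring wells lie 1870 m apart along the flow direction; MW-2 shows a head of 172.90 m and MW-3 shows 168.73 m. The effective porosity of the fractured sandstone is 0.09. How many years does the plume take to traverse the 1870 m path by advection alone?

Hydraulic gradient i = (172.90 − 168.73) / 1870 = 4.17 / 1870 = 0.002230.
Darcy flux q = K · i = 0.4250 × 0.002230 = 0.0009477 m/day.
Seepage velocity v = q / n_e = 0.0009477 / 0.09 = 0.01053 m/day.
Travel time t = L / v = 1870 / 0.01053 = 1.776e+05 days = 486.2 years.

486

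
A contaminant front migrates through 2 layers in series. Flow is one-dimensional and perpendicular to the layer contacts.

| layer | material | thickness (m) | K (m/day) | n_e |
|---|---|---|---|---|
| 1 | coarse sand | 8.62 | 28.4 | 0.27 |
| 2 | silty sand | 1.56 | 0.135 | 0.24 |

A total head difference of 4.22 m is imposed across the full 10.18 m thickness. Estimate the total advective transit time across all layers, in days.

7.59

With flow normal to the layers, continuity requires the same specific discharge q through every layer.
Σ(b_i/K_i) = 8.62/28.4 + 1.56/0.135 = 11.86 d.
q = Δh / Σ(b_i/K_i) = 4.22 / 11.86 = 0.3558 m/day.
In each layer the seepage velocity is v_i = q/n_i, so the layer transit time is t_i = b_i·n_i / q:
  layer 1 (coarse sand): t_1 = 8.62 × 0.27 / 0.3558 = 6.540 d
  layer 2 (silty sand): t_2 = 1.56 × 0.24 / 0.3558 = 1.052 d
Total t = Σ t_i = 7.593 days.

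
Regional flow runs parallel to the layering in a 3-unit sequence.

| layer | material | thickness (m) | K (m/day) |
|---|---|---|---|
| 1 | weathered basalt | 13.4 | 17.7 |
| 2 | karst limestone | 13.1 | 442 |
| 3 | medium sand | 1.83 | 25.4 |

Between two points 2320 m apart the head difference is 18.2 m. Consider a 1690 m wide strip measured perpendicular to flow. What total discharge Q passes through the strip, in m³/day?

Flow is parallel to layering, so each bed carries its own Darcy discharge and the transmissivities add.
Σ(K_i·b_i) = 17.7×13.4 + 442×13.1 + 25.4×1.83 = 6074 m²/day.
Hydraulic gradient i = Δh / L = 18.2 / 2320 = 0.007845.
Q = Σ(K_i·b_i) · W · i = 6074 × 1690 × 0.007845 = 80526 m³/day.

80500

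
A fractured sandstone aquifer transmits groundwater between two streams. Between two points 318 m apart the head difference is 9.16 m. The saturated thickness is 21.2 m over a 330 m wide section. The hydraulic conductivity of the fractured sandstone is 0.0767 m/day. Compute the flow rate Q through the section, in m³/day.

15.5

Cross-sectional area A = 330 × 21.2 = 6996 m².
Hydraulic gradient i = Δh / L = 9.16 / 318 = 0.02881.
Darcy's law: Q = K · A · i = 0.07670 × 6996 × 0.02881 = 15.46 m³/day.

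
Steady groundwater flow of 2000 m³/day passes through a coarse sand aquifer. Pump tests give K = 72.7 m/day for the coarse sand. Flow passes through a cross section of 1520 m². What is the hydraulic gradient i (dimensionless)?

0.0181

From Q = K·A·i, i = Q / (K·A) = 2000 / (72.70 × 1520) = 0.01810.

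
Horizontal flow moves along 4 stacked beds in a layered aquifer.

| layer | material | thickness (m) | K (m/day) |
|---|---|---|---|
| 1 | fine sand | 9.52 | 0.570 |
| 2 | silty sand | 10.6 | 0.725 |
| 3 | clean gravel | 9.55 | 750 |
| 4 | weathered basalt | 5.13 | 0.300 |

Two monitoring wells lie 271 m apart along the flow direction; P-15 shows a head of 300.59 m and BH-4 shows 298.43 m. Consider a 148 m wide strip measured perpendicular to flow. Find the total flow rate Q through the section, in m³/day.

8470

Flow is parallel to layering, so each bed carries its own Darcy discharge and the transmissivities add.
Σ(K_i·b_i) = 0.570×9.52 + 0.725×10.6 + 750×9.55 + 0.300×5.13 = 7177 m²/day.
Hydraulic gradient i = (300.59 − 298.43) / 271 = 2.16 / 271 = 0.007970.
Q = Σ(K_i·b_i) · W · i = 7177 × 148 × 0.007970 = 8466 m³/day.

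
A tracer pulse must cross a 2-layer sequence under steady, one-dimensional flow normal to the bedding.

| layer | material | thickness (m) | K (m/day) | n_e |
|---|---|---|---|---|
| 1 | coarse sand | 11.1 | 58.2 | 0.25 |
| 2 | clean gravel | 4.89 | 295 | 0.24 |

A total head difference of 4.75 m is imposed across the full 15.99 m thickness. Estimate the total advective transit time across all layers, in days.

0.172

With flow normal to the layers, continuity requires the same specific discharge q through every layer.
Σ(b_i/K_i) = 11.1/58.2 + 4.89/295 = 0.2073 d.
q = Δh / Σ(b_i/K_i) = 4.75 / 0.2073 = 22.91 m/day.
In each layer the seepage velocity is v_i = q/n_i, so the layer transit time is t_i = b_i·n_i / q:
  layer 1 (coarse sand): t_1 = 11.1 × 0.25 / 22.91 = 0.1211 d
  layer 2 (clean gravel): t_2 = 4.89 × 0.24 / 22.91 = 0.05122 d
Total t = Σ t_i = 0.1723 days.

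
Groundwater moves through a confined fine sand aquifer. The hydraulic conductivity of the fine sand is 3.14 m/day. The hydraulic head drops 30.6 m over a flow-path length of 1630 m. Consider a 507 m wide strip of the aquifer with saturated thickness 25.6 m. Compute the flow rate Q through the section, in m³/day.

765

Cross-sectional area A = 507 × 25.6 = 12979 m².
Hydraulic gradient i = Δh / L = 30.6 / 1630 = 0.01877.
Darcy's law: Q = K · A · i = 3.140 × 12979 × 0.01877 = 765.1 m³/day.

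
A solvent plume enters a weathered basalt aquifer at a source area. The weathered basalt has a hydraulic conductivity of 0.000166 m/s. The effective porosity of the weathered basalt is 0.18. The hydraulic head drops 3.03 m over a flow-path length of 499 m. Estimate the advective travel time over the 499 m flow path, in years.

2.82

Convert K: 0.000166 m/s × 86400 = 14.34 m/day.
Hydraulic gradient i = Δh / L = 3.03 / 499 = 0.006072.
Darcy flux q = K · i = 14.34 × 0.006072 = 0.08709 m/day.
Seepage velocity v = q / n_e = 0.08709 / 0.18 = 0.4838 m/day.
Travel time t = L / v = 499 / 0.4838 = 1031 days = 2.824 years.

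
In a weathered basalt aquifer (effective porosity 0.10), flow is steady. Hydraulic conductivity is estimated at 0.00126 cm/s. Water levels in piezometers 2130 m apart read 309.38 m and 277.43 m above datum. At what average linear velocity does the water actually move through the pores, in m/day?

0.163

Convert K: 0.00126 cm/s × 864 = 1.089 m/day.
Hydraulic gradient i = (309.38 − 277.43) / 2130 = 31.95 / 2130 = 0.01500.
Darcy flux q = K · i = 1.089 × 0.01500 = 0.01633 m/day.
Seepage velocity v = q / n_e = 0.01633 / 0.10 = 0.1633 m/day.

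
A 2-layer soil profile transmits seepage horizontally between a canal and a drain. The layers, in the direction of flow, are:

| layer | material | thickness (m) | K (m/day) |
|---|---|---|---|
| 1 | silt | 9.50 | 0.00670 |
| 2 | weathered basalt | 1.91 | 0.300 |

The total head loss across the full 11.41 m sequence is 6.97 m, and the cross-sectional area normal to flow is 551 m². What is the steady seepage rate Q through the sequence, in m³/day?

Flow is perpendicular to layering, so the layers act in series and the equivalent K is the thickness-weighted harmonic mean.
Total thickness L = 9.50 + 1.91 = 11.41 m.
Σ(b_i/K_i) = 9.50/0.00670 + 1.91/0.300 = 1424 d.
K_eq = L / Σ(b_i/K_i) = 11.41 / 1424 = 0.008011 m/day.
Q = K_eq · A · (Δh/L) = 0.008011 × 551 × (6.97/11.41) = 2.696 m³/day.

2.70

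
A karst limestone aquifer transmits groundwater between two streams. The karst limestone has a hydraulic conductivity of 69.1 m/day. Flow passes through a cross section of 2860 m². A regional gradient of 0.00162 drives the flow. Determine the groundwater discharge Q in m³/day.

320

Hydraulic gradient i = 0.00162.
Darcy's law: Q = K · A · i = 69.10 × 2860 × 0.001620 = 320.2 m³/day.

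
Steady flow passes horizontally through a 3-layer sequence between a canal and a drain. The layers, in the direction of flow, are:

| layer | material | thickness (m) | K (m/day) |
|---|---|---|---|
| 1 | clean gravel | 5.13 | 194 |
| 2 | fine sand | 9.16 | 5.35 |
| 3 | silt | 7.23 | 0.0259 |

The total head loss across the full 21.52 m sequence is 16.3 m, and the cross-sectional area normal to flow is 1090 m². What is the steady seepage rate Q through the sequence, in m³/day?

63.3

Flow is perpendicular to layering, so the layers act in series and the equivalent K is the thickness-weighted harmonic mean.
Total thickness L = 5.13 + 9.16 + 7.23 = 21.52 m.
Σ(b_i/K_i) = 5.13/194 + 9.16/5.35 + 7.23/0.0259 = 280.9 d.
K_eq = L / Σ(b_i/K_i) = 21.52 / 280.9 = 0.07661 m/day.
Q = K_eq · A · (Δh/L) = 0.07661 × 1090 × (16.3/21.52) = 63.25 m³/day.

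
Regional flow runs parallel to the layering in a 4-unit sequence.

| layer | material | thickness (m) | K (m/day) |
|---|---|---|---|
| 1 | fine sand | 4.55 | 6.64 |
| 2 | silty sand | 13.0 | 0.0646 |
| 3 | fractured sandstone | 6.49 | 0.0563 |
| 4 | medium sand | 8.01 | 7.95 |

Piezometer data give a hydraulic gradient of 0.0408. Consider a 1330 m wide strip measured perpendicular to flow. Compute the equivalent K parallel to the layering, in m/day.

Flow is parallel to layering, so each bed carries its own Darcy discharge and the transmissivities add.
Σ(K_i·b_i) = 6.64×4.55 + 0.0646×13.0 + 0.0563×6.49 + 7.95×8.01 = 95.10 m²/day.
Total thickness b = 32.05 m, so K_eq = Σ(K_i·b_i)/b = 2.967 m/day.

2.97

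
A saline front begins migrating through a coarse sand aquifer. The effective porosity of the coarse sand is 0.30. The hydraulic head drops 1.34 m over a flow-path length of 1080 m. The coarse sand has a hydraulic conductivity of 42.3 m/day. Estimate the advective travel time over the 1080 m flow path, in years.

16.9

Hydraulic gradient i = Δh / L = 1.34 / 1080 = 0.001241.
Darcy flux q = K · i = 42.30 × 0.001241 = 0.05248 m/day.
Seepage velocity v = q / n_e = 0.05248 / 0.30 = 0.1749 m/day.
Travel time t = L / v = 1080 / 0.1749 = 6173 days = 16.90 years.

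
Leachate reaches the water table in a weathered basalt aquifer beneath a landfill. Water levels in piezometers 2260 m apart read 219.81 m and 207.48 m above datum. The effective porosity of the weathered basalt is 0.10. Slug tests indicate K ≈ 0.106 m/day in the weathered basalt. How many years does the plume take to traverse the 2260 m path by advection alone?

Hydraulic gradient i = (219.81 − 207.48) / 2260 = 12.33 / 2260 = 0.005456.
Darcy flux q = K · i = 0.1060 × 0.005456 = 0.0005783 m/day.
Seepage velocity v = q / n_e = 0.0005783 / 0.10 = 0.005783 m/day.
Travel time t = L / v = 2260 / 0.005783 = 3.908e+05 days = 1070 years.

1070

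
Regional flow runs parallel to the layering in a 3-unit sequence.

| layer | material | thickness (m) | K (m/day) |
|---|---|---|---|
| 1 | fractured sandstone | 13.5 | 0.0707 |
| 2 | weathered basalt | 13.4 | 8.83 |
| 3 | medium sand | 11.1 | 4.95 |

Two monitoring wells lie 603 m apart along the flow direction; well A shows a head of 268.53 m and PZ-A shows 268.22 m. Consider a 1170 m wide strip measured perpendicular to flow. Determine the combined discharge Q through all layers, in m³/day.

Flow is parallel to layering, so each bed carries its own Darcy discharge and the transmissivities add.
Σ(K_i·b_i) = 0.0707×13.5 + 8.83×13.4 + 4.95×11.1 = 174.2 m²/day.
Hydraulic gradient i = (268.53 − 268.22) / 603 = 0.31 / 603 = 0.0005141.
Q = Σ(K_i·b_i) · W · i = 174.2 × 1170 × 0.0005141 = 104.8 m³/day.

105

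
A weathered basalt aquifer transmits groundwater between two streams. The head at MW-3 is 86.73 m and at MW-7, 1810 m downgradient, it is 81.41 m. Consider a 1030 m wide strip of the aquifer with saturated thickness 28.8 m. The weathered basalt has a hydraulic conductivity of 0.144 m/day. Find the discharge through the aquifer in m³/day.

12.6

Cross-sectional area A = 1030 × 28.8 = 29664 m².
Hydraulic gradient i = (86.73 − 81.41) / 1810 = 5.32 / 1810 = 0.002939.
Darcy's law: Q = K · A · i = 0.1440 × 29664 × 0.002939 = 12.56 m³/day.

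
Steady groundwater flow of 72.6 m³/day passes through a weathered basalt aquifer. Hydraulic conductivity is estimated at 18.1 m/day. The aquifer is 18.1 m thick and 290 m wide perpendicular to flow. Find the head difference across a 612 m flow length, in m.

0.468

Cross-sectional area A = 290 × 18.1 = 5249 m².
From Q = K·A·i, i = Q / (K·A) = 72.6 / (18.10 × 5249) = 0.0007642.
Head loss Δh = i · L = 0.0007642 × 612 = 0.4677 m.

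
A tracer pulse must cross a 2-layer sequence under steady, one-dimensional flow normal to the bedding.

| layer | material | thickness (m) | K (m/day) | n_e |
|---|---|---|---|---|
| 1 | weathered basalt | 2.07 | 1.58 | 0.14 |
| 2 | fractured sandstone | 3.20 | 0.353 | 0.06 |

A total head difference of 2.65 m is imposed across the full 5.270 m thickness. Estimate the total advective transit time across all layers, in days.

1.89

With flow normal to the layers, continuity requires the same specific discharge q through every layer.
Σ(b_i/K_i) = 2.07/1.58 + 3.20/0.353 = 10.38 d.
q = Δh / Σ(b_i/K_i) = 2.65 / 10.38 = 0.2554 m/day.
In each layer the seepage velocity is v_i = q/n_i, so the layer transit time is t_i = b_i·n_i / q:
  layer 1 (weathered basalt): t_1 = 2.07 × 0.14 / 0.2554 = 1.135 d
  layer 2 (fractured sandstone): t_2 = 3.20 × 0.06 / 0.2554 = 0.7517 d
Total t = Σ t_i = 1.886 days.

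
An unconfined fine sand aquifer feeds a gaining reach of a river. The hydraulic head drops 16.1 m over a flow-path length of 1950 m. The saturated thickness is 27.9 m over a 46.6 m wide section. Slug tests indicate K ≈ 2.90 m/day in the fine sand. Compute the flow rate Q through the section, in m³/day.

Cross-sectional area A = 46.6 × 27.9 = 1300 m².
Hydraulic gradient i = Δh / L = 16.1 / 1950 = 0.008256.
Darcy's law: Q = K · A · i = 2.900 × 1300 × 0.008256 = 31.13 m³/day.

31.1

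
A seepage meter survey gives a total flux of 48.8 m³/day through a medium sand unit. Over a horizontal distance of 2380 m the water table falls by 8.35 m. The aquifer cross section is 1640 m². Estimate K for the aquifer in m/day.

8.48

Hydraulic gradient i = Δh / L = 8.35 / 2380 = 0.003508.
From Q = K·A·i, K = Q / (A·i) = 48.8 / (1640 × 0.003508) = 8.481 m/day.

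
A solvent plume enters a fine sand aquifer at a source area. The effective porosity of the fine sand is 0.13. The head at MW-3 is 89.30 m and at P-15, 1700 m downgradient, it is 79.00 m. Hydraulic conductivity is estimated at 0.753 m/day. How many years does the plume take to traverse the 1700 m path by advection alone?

133

Hydraulic gradient i = (89.30 − 79.00) / 1700 = 10.3 / 1700 = 0.006059.
Darcy flux q = K · i = 0.7530 × 0.006059 = 0.004562 m/day.
Seepage velocity v = q / n_e = 0.004562 / 0.13 = 0.03509 m/day.
Travel time t = L / v = 1700 / 0.03509 = 48441 days = 132.6 years.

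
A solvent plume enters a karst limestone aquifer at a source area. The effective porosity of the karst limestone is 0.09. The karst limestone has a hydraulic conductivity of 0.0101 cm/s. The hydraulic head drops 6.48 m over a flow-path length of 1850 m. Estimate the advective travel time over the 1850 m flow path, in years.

14.9

Convert K: 0.0101 cm/s × 864 = 8.726 m/day.
Hydraulic gradient i = Δh / L = 6.48 / 1850 = 0.003503.
Darcy flux q = K · i = 8.726 × 0.003503 = 0.03057 m/day.
Seepage velocity v = q / n_e = 0.03057 / 0.09 = 0.3396 m/day.
Travel time t = L / v = 1850 / 0.3396 = 5447 days = 14.91 years.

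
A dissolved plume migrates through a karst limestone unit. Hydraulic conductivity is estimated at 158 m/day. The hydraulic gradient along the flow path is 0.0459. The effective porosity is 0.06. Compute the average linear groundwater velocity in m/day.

Hydraulic gradient i = 0.0459.
Darcy flux q = K · i = 158.0 × 0.04590 = 7.252 m/day.
Seepage velocity v = q / n_e = 7.252 / 0.06 = 120.9 m/day.

121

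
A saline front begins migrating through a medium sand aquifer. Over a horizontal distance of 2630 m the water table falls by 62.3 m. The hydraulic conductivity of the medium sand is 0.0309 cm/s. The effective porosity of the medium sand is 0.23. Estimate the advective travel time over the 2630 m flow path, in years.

Convert K: 0.0309 cm/s × 864 = 26.70 m/day.
Hydraulic gradient i = Δh / L = 62.3 / 2630 = 0.02369.
Darcy flux q = K · i = 26.70 × 0.02369 = 0.6324 m/day.
Seepage velocity v = q / n_e = 0.6324 / 0.23 = 2.750 m/day.
Travel time t = L / v = 2630 / 2.750 = 956.5 days = 2.619 years.

2.62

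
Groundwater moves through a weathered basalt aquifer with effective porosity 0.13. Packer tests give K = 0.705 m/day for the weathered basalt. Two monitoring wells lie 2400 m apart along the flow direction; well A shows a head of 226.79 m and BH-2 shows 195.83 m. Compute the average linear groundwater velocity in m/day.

0.0700

Hydraulic gradient i = (226.79 − 195.83) / 2400 = 30.96 / 2400 = 0.01290.
Darcy flux q = K · i = 0.7050 × 0.01290 = 0.009095 m/day.
Seepage velocity v = q / n_e = 0.009095 / 0.13 = 0.06996 m/day.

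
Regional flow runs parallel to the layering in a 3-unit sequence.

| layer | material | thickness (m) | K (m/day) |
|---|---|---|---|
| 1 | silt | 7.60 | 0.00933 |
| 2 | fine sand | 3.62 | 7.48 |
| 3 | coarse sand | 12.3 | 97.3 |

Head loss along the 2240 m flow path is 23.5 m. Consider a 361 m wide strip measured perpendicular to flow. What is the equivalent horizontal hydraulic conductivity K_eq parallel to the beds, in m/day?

52.0

Flow is parallel to layering, so each bed carries its own Darcy discharge and the transmissivities add.
Σ(K_i·b_i) = 0.00933×7.60 + 7.48×3.62 + 97.3×12.3 = 1224 m²/day.
Total thickness b = 23.52 m, so K_eq = Σ(K_i·b_i)/b = 52.04 m/day.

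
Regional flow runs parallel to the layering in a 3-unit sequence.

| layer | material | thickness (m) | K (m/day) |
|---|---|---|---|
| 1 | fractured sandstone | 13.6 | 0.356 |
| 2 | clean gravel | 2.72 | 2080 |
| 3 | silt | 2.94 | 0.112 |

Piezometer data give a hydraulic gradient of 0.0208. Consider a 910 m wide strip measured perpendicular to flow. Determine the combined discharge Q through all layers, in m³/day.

Flow is parallel to layering, so each bed carries its own Darcy discharge and the transmissivities add.
Σ(K_i·b_i) = 0.356×13.6 + 2080×2.72 + 0.112×2.94 = 5663 m²/day.
Hydraulic gradient i = 0.0208.
Q = Σ(K_i·b_i) · W · i = 5663 × 910 × 0.02080 = 1.072e+05 m³/day.

107000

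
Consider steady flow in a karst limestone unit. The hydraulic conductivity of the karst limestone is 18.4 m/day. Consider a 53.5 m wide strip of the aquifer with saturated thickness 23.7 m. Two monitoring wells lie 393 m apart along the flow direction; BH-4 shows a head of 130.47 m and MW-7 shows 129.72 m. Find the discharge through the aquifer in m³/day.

44.5

Cross-sectional area A = 53.5 × 23.7 = 1268 m².
Hydraulic gradient i = (130.47 − 129.72) / 393 = 0.75 / 393 = 0.001908.
Darcy's law: Q = K · A · i = 18.40 × 1268 × 0.001908 = 44.52 m³/day.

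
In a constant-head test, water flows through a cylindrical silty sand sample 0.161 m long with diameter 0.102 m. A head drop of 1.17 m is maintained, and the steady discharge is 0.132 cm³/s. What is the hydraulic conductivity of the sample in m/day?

0.192

Cross-sectional area A = π·(d/2)² = π × (0.102/2)² = 0.008171 m².
Convert discharge: 0.132 cm³/s = 1.320e-07 m³/s.
Darcy's law rearranged: K = Q·L / (A·Δh) = 1.320e-07 × 0.161 / (0.008171 × 1.17) = 2.223e-06 m/s = 0.1921 m/day.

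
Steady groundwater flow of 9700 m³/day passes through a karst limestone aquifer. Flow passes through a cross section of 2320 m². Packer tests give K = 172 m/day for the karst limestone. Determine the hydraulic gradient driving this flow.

From Q = K·A·i, i = Q / (K·A) = 9700 / (172.0 × 2320) = 0.02431.

0.0243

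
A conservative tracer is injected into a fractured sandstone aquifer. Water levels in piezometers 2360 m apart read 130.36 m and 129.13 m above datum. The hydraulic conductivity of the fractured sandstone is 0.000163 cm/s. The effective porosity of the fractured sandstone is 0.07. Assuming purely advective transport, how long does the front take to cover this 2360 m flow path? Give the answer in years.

Convert K: 0.000163 cm/s × 864 = 0.1408 m/day.
Hydraulic gradient i = (130.36 − 129.13) / 2360 = 1.23 / 2360 = 0.0005212.
Darcy flux q = K · i = 0.1408 × 0.0005212 = 7.340e-05 m/day.
Seepage velocity v = q / n_e = 7.340e-05 / 0.07 = 0.001049 m/day.
Travel time t = L / v = 2360 / 0.001049 = 2.251e+06 days = 6162 years.

6160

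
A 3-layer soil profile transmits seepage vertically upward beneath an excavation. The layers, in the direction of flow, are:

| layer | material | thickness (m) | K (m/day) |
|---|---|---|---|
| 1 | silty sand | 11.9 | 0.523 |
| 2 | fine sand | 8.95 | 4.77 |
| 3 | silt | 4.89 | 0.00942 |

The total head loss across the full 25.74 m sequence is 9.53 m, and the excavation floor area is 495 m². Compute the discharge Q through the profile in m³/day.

Flow is perpendicular to layering, so the layers act in series and the equivalent K is the thickness-weighted harmonic mean.
Total thickness L = 11.9 + 8.95 + 4.89 = 25.74 m.
Σ(b_i/K_i) = 11.9/0.523 + 8.95/4.77 + 4.89/0.00942 = 543.7 d.
K_eq = L / Σ(b_i/K_i) = 25.74 / 543.7 = 0.04734 m/day.
Q = K_eq · A · (Δh/L) = 0.04734 × 495 × (9.53/25.74) = 8.676 m³/day.

8.68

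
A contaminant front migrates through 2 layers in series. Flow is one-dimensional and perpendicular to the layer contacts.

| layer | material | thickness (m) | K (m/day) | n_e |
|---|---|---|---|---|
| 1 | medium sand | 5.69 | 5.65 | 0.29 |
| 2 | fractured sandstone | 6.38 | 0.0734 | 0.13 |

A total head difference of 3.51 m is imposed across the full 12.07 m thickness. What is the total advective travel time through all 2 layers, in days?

62.1

With flow normal to the layers, continuity requires the same specific discharge q through every layer.
Σ(b_i/K_i) = 5.69/5.65 + 6.38/0.0734 = 87.93 d.
q = Δh / Σ(b_i/K_i) = 3.51 / 87.93 = 0.03992 m/day.
In each layer the seepage velocity is v_i = q/n_i, so the layer transit time is t_i = b_i·n_i / q:
  layer 1 (medium sand): t_1 = 5.69 × 0.29 / 0.03992 = 41.34 d
  layer 2 (fractured sandstone): t_2 = 6.38 × 0.13 / 0.03992 = 20.78 d
Total t = Σ t_i = 62.11 days.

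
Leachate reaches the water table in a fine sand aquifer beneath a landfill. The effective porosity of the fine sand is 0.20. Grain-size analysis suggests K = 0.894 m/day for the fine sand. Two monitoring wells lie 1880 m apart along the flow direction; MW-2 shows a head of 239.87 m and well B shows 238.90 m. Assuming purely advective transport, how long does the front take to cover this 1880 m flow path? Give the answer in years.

Hydraulic gradient i = (239.87 − 238.90) / 1880 = 0.97 / 1880 = 0.0005160.
Darcy flux q = K · i = 0.8940 × 0.0005160 = 0.0004613 m/day.
Seepage velocity v = q / n_e = 0.0004613 / 0.20 = 0.002306 m/day.
Travel time t = L / v = 1880 / 0.002306 = 8.151e+05 days = 2232 years.

2230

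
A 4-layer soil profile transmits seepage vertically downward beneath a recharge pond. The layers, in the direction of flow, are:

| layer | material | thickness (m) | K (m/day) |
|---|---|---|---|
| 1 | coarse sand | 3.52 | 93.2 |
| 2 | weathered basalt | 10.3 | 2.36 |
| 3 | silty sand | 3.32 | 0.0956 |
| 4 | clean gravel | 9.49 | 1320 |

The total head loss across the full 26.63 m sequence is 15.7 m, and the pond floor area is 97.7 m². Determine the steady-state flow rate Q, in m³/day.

39.2

Flow is perpendicular to layering, so the layers act in series and the equivalent K is the thickness-weighted harmonic mean.
Total thickness L = 3.52 + 10.3 + 3.32 + 9.49 = 26.63 m.
Σ(b_i/K_i) = 3.52/93.2 + 10.3/2.36 + 3.32/0.0956 + 9.49/1320 = 39.14 d.
K_eq = L / Σ(b_i/K_i) = 26.63 / 39.14 = 0.6804 m/day.
Q = K_eq · A · (Δh/L) = 0.6804 × 97.7 × (15.7/26.63) = 39.19 m³/day.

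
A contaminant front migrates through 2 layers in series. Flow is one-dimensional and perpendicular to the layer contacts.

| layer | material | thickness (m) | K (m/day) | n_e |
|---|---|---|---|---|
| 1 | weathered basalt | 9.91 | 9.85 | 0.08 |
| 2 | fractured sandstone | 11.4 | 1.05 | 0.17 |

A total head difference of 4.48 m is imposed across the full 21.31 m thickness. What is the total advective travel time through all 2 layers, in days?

7.23

With flow normal to the layers, continuity requires the same specific discharge q through every layer.
Σ(b_i/K_i) = 9.91/9.85 + 11.4/1.05 = 11.86 d.
q = Δh / Σ(b_i/K_i) = 4.48 / 11.86 = 0.3776 m/day.
In each layer the seepage velocity is v_i = q/n_i, so the layer transit time is t_i = b_i·n_i / q:
  layer 1 (weathered basalt): t_1 = 9.91 × 0.08 / 0.3776 = 2.099 d
  layer 2 (fractured sandstone): t_2 = 11.4 × 0.17 / 0.3776 = 5.132 d
Total t = Σ t_i = 7.231 days.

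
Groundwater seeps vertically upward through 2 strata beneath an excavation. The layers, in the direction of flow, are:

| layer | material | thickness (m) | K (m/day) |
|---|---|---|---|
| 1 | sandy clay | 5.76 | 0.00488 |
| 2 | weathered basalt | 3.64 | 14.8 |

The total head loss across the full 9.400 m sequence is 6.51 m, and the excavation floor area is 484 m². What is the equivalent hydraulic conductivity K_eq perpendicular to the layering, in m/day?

0.00796

Flow is perpendicular to layering, so the layers act in series and the equivalent K is the thickness-weighted harmonic mean.
Total thickness L = 5.76 + 3.64 = 9.400 m.
Σ(b_i/K_i) = 5.76/0.00488 + 3.64/14.8 = 1181 d.
K_eq = L / Σ(b_i/K_i) = 9.400 / 1181 = 0.007962 m/day.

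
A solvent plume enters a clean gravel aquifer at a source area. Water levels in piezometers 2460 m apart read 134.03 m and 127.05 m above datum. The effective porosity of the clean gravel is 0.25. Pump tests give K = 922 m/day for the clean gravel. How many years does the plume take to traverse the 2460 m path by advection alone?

Hydraulic gradient i = (134.03 − 127.05) / 2460 = 6.98 / 2460 = 0.002837.
Darcy flux q = K · i = 922.0 × 0.002837 = 2.616 m/day.
Seepage velocity v = q / n_e = 2.616 / 0.25 = 10.46 m/day.
Travel time t = L / v = 2460 / 10.46 = 235.1 days = 0.6436 years.

0.644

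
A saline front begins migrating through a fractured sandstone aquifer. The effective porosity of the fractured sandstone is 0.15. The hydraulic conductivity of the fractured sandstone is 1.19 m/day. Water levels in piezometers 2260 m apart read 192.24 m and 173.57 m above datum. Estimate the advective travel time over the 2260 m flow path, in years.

94.4

Hydraulic gradient i = (192.24 − 173.57) / 2260 = 18.67 / 2260 = 0.008261.
Darcy flux q = K · i = 1.190 × 0.008261 = 0.009831 m/day.
Seepage velocity v = q / n_e = 0.009831 / 0.15 = 0.06554 m/day.
Travel time t = L / v = 2260 / 0.06554 = 34484 days = 94.41 years.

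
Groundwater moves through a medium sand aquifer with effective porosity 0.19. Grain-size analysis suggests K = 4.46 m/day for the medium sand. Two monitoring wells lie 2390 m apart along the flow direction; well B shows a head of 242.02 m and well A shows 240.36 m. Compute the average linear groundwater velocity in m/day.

Hydraulic gradient i = (242.02 − 240.36) / 2390 = 1.66 / 2390 = 0.0006946.
Darcy flux q = K · i = 4.460 × 0.0006946 = 0.003098 m/day.
Seepage velocity v = q / n_e = 0.003098 / 0.19 = 0.01630 m/day.

0.0163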